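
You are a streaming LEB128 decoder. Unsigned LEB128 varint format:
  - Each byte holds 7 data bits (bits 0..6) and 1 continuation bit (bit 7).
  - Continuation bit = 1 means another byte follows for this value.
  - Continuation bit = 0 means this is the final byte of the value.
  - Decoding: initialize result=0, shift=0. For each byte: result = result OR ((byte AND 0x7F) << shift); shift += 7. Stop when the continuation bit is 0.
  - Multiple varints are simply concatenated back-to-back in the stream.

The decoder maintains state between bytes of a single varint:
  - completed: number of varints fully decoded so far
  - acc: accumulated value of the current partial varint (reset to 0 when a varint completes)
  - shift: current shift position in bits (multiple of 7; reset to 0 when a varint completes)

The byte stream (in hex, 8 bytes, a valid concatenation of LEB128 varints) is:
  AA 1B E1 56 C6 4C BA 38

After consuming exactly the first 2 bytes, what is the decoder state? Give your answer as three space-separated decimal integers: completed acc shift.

Answer: 1 0 0

Derivation:
byte[0]=0xAA cont=1 payload=0x2A: acc |= 42<<0 -> completed=0 acc=42 shift=7
byte[1]=0x1B cont=0 payload=0x1B: varint #1 complete (value=3498); reset -> completed=1 acc=0 shift=0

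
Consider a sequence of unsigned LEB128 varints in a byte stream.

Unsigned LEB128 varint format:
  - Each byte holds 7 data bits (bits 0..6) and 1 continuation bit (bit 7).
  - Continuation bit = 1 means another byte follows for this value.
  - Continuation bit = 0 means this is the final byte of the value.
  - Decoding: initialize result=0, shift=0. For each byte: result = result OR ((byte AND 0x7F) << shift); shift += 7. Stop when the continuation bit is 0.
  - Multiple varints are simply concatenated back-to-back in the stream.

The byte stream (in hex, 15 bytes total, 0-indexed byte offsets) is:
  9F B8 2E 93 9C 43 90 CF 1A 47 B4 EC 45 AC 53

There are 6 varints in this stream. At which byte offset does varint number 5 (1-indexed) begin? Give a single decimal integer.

Answer: 10

Derivation:
  byte[0]=0x9F cont=1 payload=0x1F=31: acc |= 31<<0 -> acc=31 shift=7
  byte[1]=0xB8 cont=1 payload=0x38=56: acc |= 56<<7 -> acc=7199 shift=14
  byte[2]=0x2E cont=0 payload=0x2E=46: acc |= 46<<14 -> acc=760863 shift=21 [end]
Varint 1: bytes[0:3] = 9F B8 2E -> value 760863 (3 byte(s))
  byte[3]=0x93 cont=1 payload=0x13=19: acc |= 19<<0 -> acc=19 shift=7
  byte[4]=0x9C cont=1 payload=0x1C=28: acc |= 28<<7 -> acc=3603 shift=14
  byte[5]=0x43 cont=0 payload=0x43=67: acc |= 67<<14 -> acc=1101331 shift=21 [end]
Varint 2: bytes[3:6] = 93 9C 43 -> value 1101331 (3 byte(s))
  byte[6]=0x90 cont=1 payload=0x10=16: acc |= 16<<0 -> acc=16 shift=7
  byte[7]=0xCF cont=1 payload=0x4F=79: acc |= 79<<7 -> acc=10128 shift=14
  byte[8]=0x1A cont=0 payload=0x1A=26: acc |= 26<<14 -> acc=436112 shift=21 [end]
Varint 3: bytes[6:9] = 90 CF 1A -> value 436112 (3 byte(s))
  byte[9]=0x47 cont=0 payload=0x47=71: acc |= 71<<0 -> acc=71 shift=7 [end]
Varint 4: bytes[9:10] = 47 -> value 71 (1 byte(s))
  byte[10]=0xB4 cont=1 payload=0x34=52: acc |= 52<<0 -> acc=52 shift=7
  byte[11]=0xEC cont=1 payload=0x6C=108: acc |= 108<<7 -> acc=13876 shift=14
  byte[12]=0x45 cont=0 payload=0x45=69: acc |= 69<<14 -> acc=1144372 shift=21 [end]
Varint 5: bytes[10:13] = B4 EC 45 -> value 1144372 (3 byte(s))
  byte[13]=0xAC cont=1 payload=0x2C=44: acc |= 44<<0 -> acc=44 shift=7
  byte[14]=0x53 cont=0 payload=0x53=83: acc |= 83<<7 -> acc=10668 shift=14 [end]
Varint 6: bytes[13:15] = AC 53 -> value 10668 (2 byte(s))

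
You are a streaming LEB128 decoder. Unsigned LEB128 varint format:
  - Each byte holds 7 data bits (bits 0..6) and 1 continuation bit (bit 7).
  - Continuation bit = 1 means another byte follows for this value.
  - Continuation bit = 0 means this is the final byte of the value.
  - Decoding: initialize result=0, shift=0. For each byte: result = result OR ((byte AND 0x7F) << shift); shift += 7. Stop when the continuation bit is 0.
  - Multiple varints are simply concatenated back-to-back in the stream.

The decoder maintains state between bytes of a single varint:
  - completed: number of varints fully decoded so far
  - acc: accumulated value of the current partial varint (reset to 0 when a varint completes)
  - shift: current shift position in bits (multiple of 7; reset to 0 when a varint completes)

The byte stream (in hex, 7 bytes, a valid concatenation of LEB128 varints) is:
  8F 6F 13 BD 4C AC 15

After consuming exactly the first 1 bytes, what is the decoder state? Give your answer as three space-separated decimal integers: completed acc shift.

byte[0]=0x8F cont=1 payload=0x0F: acc |= 15<<0 -> completed=0 acc=15 shift=7

Answer: 0 15 7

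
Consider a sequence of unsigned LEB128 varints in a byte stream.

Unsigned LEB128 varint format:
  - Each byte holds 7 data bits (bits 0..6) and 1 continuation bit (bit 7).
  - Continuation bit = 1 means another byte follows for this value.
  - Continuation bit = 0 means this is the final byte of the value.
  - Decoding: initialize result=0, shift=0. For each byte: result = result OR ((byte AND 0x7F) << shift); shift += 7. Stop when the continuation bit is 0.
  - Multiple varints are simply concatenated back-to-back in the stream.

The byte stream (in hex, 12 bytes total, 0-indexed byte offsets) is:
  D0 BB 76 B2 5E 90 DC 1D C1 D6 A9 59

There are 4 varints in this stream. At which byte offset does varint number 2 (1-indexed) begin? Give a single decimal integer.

Answer: 3

Derivation:
  byte[0]=0xD0 cont=1 payload=0x50=80: acc |= 80<<0 -> acc=80 shift=7
  byte[1]=0xBB cont=1 payload=0x3B=59: acc |= 59<<7 -> acc=7632 shift=14
  byte[2]=0x76 cont=0 payload=0x76=118: acc |= 118<<14 -> acc=1940944 shift=21 [end]
Varint 1: bytes[0:3] = D0 BB 76 -> value 1940944 (3 byte(s))
  byte[3]=0xB2 cont=1 payload=0x32=50: acc |= 50<<0 -> acc=50 shift=7
  byte[4]=0x5E cont=0 payload=0x5E=94: acc |= 94<<7 -> acc=12082 shift=14 [end]
Varint 2: bytes[3:5] = B2 5E -> value 12082 (2 byte(s))
  byte[5]=0x90 cont=1 payload=0x10=16: acc |= 16<<0 -> acc=16 shift=7
  byte[6]=0xDC cont=1 payload=0x5C=92: acc |= 92<<7 -> acc=11792 shift=14
  byte[7]=0x1D cont=0 payload=0x1D=29: acc |= 29<<14 -> acc=486928 shift=21 [end]
Varint 3: bytes[5:8] = 90 DC 1D -> value 486928 (3 byte(s))
  byte[8]=0xC1 cont=1 payload=0x41=65: acc |= 65<<0 -> acc=65 shift=7
  byte[9]=0xD6 cont=1 payload=0x56=86: acc |= 86<<7 -> acc=11073 shift=14
  byte[10]=0xA9 cont=1 payload=0x29=41: acc |= 41<<14 -> acc=682817 shift=21
  byte[11]=0x59 cont=0 payload=0x59=89: acc |= 89<<21 -> acc=187329345 shift=28 [end]
Varint 4: bytes[8:12] = C1 D6 A9 59 -> value 187329345 (4 byte(s))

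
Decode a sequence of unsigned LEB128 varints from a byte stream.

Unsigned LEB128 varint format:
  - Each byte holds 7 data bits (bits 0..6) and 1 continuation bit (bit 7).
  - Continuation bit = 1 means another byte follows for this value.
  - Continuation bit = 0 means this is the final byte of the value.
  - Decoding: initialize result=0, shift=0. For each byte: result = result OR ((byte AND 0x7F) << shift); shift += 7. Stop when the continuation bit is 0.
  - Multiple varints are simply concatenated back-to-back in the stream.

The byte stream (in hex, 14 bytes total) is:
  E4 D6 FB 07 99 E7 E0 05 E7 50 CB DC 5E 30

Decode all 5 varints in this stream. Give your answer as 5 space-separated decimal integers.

Answer: 16706404 12071833 10343 1551947 48

Derivation:
  byte[0]=0xE4 cont=1 payload=0x64=100: acc |= 100<<0 -> acc=100 shift=7
  byte[1]=0xD6 cont=1 payload=0x56=86: acc |= 86<<7 -> acc=11108 shift=14
  byte[2]=0xFB cont=1 payload=0x7B=123: acc |= 123<<14 -> acc=2026340 shift=21
  byte[3]=0x07 cont=0 payload=0x07=7: acc |= 7<<21 -> acc=16706404 shift=28 [end]
Varint 1: bytes[0:4] = E4 D6 FB 07 -> value 16706404 (4 byte(s))
  byte[4]=0x99 cont=1 payload=0x19=25: acc |= 25<<0 -> acc=25 shift=7
  byte[5]=0xE7 cont=1 payload=0x67=103: acc |= 103<<7 -> acc=13209 shift=14
  byte[6]=0xE0 cont=1 payload=0x60=96: acc |= 96<<14 -> acc=1586073 shift=21
  byte[7]=0x05 cont=0 payload=0x05=5: acc |= 5<<21 -> acc=12071833 shift=28 [end]
Varint 2: bytes[4:8] = 99 E7 E0 05 -> value 12071833 (4 byte(s))
  byte[8]=0xE7 cont=1 payload=0x67=103: acc |= 103<<0 -> acc=103 shift=7
  byte[9]=0x50 cont=0 payload=0x50=80: acc |= 80<<7 -> acc=10343 shift=14 [end]
Varint 3: bytes[8:10] = E7 50 -> value 10343 (2 byte(s))
  byte[10]=0xCB cont=1 payload=0x4B=75: acc |= 75<<0 -> acc=75 shift=7
  byte[11]=0xDC cont=1 payload=0x5C=92: acc |= 92<<7 -> acc=11851 shift=14
  byte[12]=0x5E cont=0 payload=0x5E=94: acc |= 94<<14 -> acc=1551947 shift=21 [end]
Varint 4: bytes[10:13] = CB DC 5E -> value 1551947 (3 byte(s))
  byte[13]=0x30 cont=0 payload=0x30=48: acc |= 48<<0 -> acc=48 shift=7 [end]
Varint 5: bytes[13:14] = 30 -> value 48 (1 byte(s))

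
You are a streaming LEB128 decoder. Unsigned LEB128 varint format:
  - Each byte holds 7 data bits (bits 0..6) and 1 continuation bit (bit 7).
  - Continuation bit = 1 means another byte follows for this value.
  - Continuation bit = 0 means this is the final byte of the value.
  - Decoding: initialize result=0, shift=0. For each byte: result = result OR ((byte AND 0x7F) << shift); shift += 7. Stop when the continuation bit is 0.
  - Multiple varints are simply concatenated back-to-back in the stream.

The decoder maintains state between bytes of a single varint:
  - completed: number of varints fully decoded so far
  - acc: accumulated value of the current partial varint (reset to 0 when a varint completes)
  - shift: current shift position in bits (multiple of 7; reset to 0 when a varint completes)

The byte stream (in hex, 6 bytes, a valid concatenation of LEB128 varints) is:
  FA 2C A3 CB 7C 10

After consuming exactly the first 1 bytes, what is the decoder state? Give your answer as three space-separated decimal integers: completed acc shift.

byte[0]=0xFA cont=1 payload=0x7A: acc |= 122<<0 -> completed=0 acc=122 shift=7

Answer: 0 122 7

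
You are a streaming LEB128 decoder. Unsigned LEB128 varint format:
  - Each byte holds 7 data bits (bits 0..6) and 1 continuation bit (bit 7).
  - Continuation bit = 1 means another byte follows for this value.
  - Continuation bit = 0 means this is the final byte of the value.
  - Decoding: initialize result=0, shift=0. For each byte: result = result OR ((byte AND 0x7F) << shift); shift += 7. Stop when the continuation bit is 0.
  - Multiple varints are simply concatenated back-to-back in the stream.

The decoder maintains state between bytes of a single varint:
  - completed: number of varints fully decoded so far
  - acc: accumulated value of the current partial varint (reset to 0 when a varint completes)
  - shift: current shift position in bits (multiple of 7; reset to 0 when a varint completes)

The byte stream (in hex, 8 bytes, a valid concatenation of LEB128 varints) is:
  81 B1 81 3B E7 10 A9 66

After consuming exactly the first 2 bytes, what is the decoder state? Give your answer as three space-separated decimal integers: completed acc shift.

Answer: 0 6273 14

Derivation:
byte[0]=0x81 cont=1 payload=0x01: acc |= 1<<0 -> completed=0 acc=1 shift=7
byte[1]=0xB1 cont=1 payload=0x31: acc |= 49<<7 -> completed=0 acc=6273 shift=14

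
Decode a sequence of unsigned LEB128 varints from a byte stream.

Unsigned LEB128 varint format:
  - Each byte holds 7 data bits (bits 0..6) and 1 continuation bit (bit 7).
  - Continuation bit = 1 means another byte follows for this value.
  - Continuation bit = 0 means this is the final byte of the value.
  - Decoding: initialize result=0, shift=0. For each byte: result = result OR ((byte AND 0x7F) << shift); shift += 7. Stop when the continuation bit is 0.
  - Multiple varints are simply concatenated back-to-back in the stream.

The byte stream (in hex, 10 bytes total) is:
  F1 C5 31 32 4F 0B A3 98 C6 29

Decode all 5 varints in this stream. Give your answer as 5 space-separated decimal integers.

Answer: 811761 50 79 11 87133219

Derivation:
  byte[0]=0xF1 cont=1 payload=0x71=113: acc |= 113<<0 -> acc=113 shift=7
  byte[1]=0xC5 cont=1 payload=0x45=69: acc |= 69<<7 -> acc=8945 shift=14
  byte[2]=0x31 cont=0 payload=0x31=49: acc |= 49<<14 -> acc=811761 shift=21 [end]
Varint 1: bytes[0:3] = F1 C5 31 -> value 811761 (3 byte(s))
  byte[3]=0x32 cont=0 payload=0x32=50: acc |= 50<<0 -> acc=50 shift=7 [end]
Varint 2: bytes[3:4] = 32 -> value 50 (1 byte(s))
  byte[4]=0x4F cont=0 payload=0x4F=79: acc |= 79<<0 -> acc=79 shift=7 [end]
Varint 3: bytes[4:5] = 4F -> value 79 (1 byte(s))
  byte[5]=0x0B cont=0 payload=0x0B=11: acc |= 11<<0 -> acc=11 shift=7 [end]
Varint 4: bytes[5:6] = 0B -> value 11 (1 byte(s))
  byte[6]=0xA3 cont=1 payload=0x23=35: acc |= 35<<0 -> acc=35 shift=7
  byte[7]=0x98 cont=1 payload=0x18=24: acc |= 24<<7 -> acc=3107 shift=14
  byte[8]=0xC6 cont=1 payload=0x46=70: acc |= 70<<14 -> acc=1149987 shift=21
  byte[9]=0x29 cont=0 payload=0x29=41: acc |= 41<<21 -> acc=87133219 shift=28 [end]
Varint 5: bytes[6:10] = A3 98 C6 29 -> value 87133219 (4 byte(s))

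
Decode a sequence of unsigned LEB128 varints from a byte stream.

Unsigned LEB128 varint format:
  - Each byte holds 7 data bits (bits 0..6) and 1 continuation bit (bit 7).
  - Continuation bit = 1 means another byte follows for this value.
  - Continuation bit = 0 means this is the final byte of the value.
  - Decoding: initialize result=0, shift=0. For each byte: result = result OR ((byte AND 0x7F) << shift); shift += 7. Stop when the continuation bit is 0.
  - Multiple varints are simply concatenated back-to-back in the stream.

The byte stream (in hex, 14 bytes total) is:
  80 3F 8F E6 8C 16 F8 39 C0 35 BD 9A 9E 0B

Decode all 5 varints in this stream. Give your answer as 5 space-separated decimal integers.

Answer: 8064 46347023 7416 6848 23563581

Derivation:
  byte[0]=0x80 cont=1 payload=0x00=0: acc |= 0<<0 -> acc=0 shift=7
  byte[1]=0x3F cont=0 payload=0x3F=63: acc |= 63<<7 -> acc=8064 shift=14 [end]
Varint 1: bytes[0:2] = 80 3F -> value 8064 (2 byte(s))
  byte[2]=0x8F cont=1 payload=0x0F=15: acc |= 15<<0 -> acc=15 shift=7
  byte[3]=0xE6 cont=1 payload=0x66=102: acc |= 102<<7 -> acc=13071 shift=14
  byte[4]=0x8C cont=1 payload=0x0C=12: acc |= 12<<14 -> acc=209679 shift=21
  byte[5]=0x16 cont=0 payload=0x16=22: acc |= 22<<21 -> acc=46347023 shift=28 [end]
Varint 2: bytes[2:6] = 8F E6 8C 16 -> value 46347023 (4 byte(s))
  byte[6]=0xF8 cont=1 payload=0x78=120: acc |= 120<<0 -> acc=120 shift=7
  byte[7]=0x39 cont=0 payload=0x39=57: acc |= 57<<7 -> acc=7416 shift=14 [end]
Varint 3: bytes[6:8] = F8 39 -> value 7416 (2 byte(s))
  byte[8]=0xC0 cont=1 payload=0x40=64: acc |= 64<<0 -> acc=64 shift=7
  byte[9]=0x35 cont=0 payload=0x35=53: acc |= 53<<7 -> acc=6848 shift=14 [end]
Varint 4: bytes[8:10] = C0 35 -> value 6848 (2 byte(s))
  byte[10]=0xBD cont=1 payload=0x3D=61: acc |= 61<<0 -> acc=61 shift=7
  byte[11]=0x9A cont=1 payload=0x1A=26: acc |= 26<<7 -> acc=3389 shift=14
  byte[12]=0x9E cont=1 payload=0x1E=30: acc |= 30<<14 -> acc=494909 shift=21
  byte[13]=0x0B cont=0 payload=0x0B=11: acc |= 11<<21 -> acc=23563581 shift=28 [end]
Varint 5: bytes[10:14] = BD 9A 9E 0B -> value 23563581 (4 byte(s))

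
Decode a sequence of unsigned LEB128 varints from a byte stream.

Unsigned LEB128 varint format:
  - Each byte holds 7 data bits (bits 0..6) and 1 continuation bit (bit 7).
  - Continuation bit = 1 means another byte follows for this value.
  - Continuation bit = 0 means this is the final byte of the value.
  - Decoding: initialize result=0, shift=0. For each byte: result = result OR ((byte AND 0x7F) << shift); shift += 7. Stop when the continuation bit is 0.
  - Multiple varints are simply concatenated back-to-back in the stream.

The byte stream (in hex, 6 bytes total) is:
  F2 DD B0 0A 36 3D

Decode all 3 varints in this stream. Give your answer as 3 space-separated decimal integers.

  byte[0]=0xF2 cont=1 payload=0x72=114: acc |= 114<<0 -> acc=114 shift=7
  byte[1]=0xDD cont=1 payload=0x5D=93: acc |= 93<<7 -> acc=12018 shift=14
  byte[2]=0xB0 cont=1 payload=0x30=48: acc |= 48<<14 -> acc=798450 shift=21
  byte[3]=0x0A cont=0 payload=0x0A=10: acc |= 10<<21 -> acc=21769970 shift=28 [end]
Varint 1: bytes[0:4] = F2 DD B0 0A -> value 21769970 (4 byte(s))
  byte[4]=0x36 cont=0 payload=0x36=54: acc |= 54<<0 -> acc=54 shift=7 [end]
Varint 2: bytes[4:5] = 36 -> value 54 (1 byte(s))
  byte[5]=0x3D cont=0 payload=0x3D=61: acc |= 61<<0 -> acc=61 shift=7 [end]
Varint 3: bytes[5:6] = 3D -> value 61 (1 byte(s))

Answer: 21769970 54 61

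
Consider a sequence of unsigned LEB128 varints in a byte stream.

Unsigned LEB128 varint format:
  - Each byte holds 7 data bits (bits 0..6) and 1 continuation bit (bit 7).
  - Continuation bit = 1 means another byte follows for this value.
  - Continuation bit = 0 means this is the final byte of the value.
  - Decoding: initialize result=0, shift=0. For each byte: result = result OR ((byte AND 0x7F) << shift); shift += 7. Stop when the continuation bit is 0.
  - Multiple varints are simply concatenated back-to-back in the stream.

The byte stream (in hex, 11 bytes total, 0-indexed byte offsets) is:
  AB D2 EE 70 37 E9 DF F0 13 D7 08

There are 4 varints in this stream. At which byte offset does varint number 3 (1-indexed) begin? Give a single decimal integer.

Answer: 5

Derivation:
  byte[0]=0xAB cont=1 payload=0x2B=43: acc |= 43<<0 -> acc=43 shift=7
  byte[1]=0xD2 cont=1 payload=0x52=82: acc |= 82<<7 -> acc=10539 shift=14
  byte[2]=0xEE cont=1 payload=0x6E=110: acc |= 110<<14 -> acc=1812779 shift=21
  byte[3]=0x70 cont=0 payload=0x70=112: acc |= 112<<21 -> acc=236693803 shift=28 [end]
Varint 1: bytes[0:4] = AB D2 EE 70 -> value 236693803 (4 byte(s))
  byte[4]=0x37 cont=0 payload=0x37=55: acc |= 55<<0 -> acc=55 shift=7 [end]
Varint 2: bytes[4:5] = 37 -> value 55 (1 byte(s))
  byte[5]=0xE9 cont=1 payload=0x69=105: acc |= 105<<0 -> acc=105 shift=7
  byte[6]=0xDF cont=1 payload=0x5F=95: acc |= 95<<7 -> acc=12265 shift=14
  byte[7]=0xF0 cont=1 payload=0x70=112: acc |= 112<<14 -> acc=1847273 shift=21
  byte[8]=0x13 cont=0 payload=0x13=19: acc |= 19<<21 -> acc=41693161 shift=28 [end]
Varint 3: bytes[5:9] = E9 DF F0 13 -> value 41693161 (4 byte(s))
  byte[9]=0xD7 cont=1 payload=0x57=87: acc |= 87<<0 -> acc=87 shift=7
  byte[10]=0x08 cont=0 payload=0x08=8: acc |= 8<<7 -> acc=1111 shift=14 [end]
Varint 4: bytes[9:11] = D7 08 -> value 1111 (2 byte(s))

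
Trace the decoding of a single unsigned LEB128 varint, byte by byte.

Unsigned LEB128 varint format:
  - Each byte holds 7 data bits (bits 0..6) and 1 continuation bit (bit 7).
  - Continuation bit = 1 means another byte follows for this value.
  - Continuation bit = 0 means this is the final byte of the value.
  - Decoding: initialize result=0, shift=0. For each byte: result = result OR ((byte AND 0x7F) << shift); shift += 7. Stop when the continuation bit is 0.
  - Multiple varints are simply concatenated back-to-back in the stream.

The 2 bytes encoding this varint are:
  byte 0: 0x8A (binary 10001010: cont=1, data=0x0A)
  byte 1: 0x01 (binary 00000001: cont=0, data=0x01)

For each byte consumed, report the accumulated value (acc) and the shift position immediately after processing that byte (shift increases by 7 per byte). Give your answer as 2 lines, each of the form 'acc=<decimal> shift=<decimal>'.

byte 0=0x8A: payload=0x0A=10, contrib = 10<<0 = 10; acc -> 10, shift -> 7
byte 1=0x01: payload=0x01=1, contrib = 1<<7 = 128; acc -> 138, shift -> 14

Answer: acc=10 shift=7
acc=138 shift=14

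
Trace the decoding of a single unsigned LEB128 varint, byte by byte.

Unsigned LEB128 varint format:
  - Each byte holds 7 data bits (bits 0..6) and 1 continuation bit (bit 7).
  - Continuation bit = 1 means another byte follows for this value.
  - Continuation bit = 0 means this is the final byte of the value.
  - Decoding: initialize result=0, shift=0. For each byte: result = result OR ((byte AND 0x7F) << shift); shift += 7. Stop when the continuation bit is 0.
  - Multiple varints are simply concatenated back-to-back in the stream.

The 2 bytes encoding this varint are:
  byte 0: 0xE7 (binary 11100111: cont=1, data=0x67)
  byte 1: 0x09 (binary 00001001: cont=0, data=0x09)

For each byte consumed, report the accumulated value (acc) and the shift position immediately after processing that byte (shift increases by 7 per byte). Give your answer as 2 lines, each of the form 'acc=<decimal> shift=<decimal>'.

byte 0=0xE7: payload=0x67=103, contrib = 103<<0 = 103; acc -> 103, shift -> 7
byte 1=0x09: payload=0x09=9, contrib = 9<<7 = 1152; acc -> 1255, shift -> 14

Answer: acc=103 shift=7
acc=1255 shift=14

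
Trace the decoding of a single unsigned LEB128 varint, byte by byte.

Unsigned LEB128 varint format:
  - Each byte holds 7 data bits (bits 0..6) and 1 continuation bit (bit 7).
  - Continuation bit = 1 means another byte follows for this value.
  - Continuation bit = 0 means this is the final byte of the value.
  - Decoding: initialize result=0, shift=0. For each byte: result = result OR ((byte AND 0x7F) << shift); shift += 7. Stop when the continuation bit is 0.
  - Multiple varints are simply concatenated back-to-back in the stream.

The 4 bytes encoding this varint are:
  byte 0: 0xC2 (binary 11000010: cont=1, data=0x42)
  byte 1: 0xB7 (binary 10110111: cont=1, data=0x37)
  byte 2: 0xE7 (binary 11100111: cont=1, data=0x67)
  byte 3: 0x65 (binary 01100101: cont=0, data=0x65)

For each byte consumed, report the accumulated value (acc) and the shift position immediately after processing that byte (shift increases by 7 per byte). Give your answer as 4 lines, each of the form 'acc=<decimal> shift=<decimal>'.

Answer: acc=66 shift=7
acc=7106 shift=14
acc=1694658 shift=21
acc=213507010 shift=28

Derivation:
byte 0=0xC2: payload=0x42=66, contrib = 66<<0 = 66; acc -> 66, shift -> 7
byte 1=0xB7: payload=0x37=55, contrib = 55<<7 = 7040; acc -> 7106, shift -> 14
byte 2=0xE7: payload=0x67=103, contrib = 103<<14 = 1687552; acc -> 1694658, shift -> 21
byte 3=0x65: payload=0x65=101, contrib = 101<<21 = 211812352; acc -> 213507010, shift -> 28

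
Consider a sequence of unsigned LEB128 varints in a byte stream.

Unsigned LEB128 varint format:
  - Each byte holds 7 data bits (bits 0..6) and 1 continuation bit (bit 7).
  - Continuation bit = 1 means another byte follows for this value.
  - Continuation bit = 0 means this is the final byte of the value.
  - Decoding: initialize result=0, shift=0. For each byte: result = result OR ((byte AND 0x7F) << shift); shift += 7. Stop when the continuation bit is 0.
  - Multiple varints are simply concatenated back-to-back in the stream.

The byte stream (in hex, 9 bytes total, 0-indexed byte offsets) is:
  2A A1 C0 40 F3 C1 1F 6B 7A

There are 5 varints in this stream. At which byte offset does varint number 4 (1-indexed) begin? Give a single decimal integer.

  byte[0]=0x2A cont=0 payload=0x2A=42: acc |= 42<<0 -> acc=42 shift=7 [end]
Varint 1: bytes[0:1] = 2A -> value 42 (1 byte(s))
  byte[1]=0xA1 cont=1 payload=0x21=33: acc |= 33<<0 -> acc=33 shift=7
  byte[2]=0xC0 cont=1 payload=0x40=64: acc |= 64<<7 -> acc=8225 shift=14
  byte[3]=0x40 cont=0 payload=0x40=64: acc |= 64<<14 -> acc=1056801 shift=21 [end]
Varint 2: bytes[1:4] = A1 C0 40 -> value 1056801 (3 byte(s))
  byte[4]=0xF3 cont=1 payload=0x73=115: acc |= 115<<0 -> acc=115 shift=7
  byte[5]=0xC1 cont=1 payload=0x41=65: acc |= 65<<7 -> acc=8435 shift=14
  byte[6]=0x1F cont=0 payload=0x1F=31: acc |= 31<<14 -> acc=516339 shift=21 [end]
Varint 3: bytes[4:7] = F3 C1 1F -> value 516339 (3 byte(s))
  byte[7]=0x6B cont=0 payload=0x6B=107: acc |= 107<<0 -> acc=107 shift=7 [end]
Varint 4: bytes[7:8] = 6B -> value 107 (1 byte(s))
  byte[8]=0x7A cont=0 payload=0x7A=122: acc |= 122<<0 -> acc=122 shift=7 [end]
Varint 5: bytes[8:9] = 7A -> value 122 (1 byte(s))

Answer: 7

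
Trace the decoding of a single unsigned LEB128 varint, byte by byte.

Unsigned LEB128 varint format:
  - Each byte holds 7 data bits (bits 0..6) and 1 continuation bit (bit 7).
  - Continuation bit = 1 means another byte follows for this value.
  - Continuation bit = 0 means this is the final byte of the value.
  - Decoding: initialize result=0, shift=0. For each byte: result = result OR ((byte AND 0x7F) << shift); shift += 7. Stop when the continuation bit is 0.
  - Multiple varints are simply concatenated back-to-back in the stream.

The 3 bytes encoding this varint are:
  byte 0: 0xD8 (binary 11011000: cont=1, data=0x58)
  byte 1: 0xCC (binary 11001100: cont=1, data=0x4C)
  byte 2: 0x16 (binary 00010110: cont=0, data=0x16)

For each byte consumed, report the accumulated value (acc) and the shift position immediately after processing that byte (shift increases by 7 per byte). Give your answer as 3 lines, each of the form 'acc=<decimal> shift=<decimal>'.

byte 0=0xD8: payload=0x58=88, contrib = 88<<0 = 88; acc -> 88, shift -> 7
byte 1=0xCC: payload=0x4C=76, contrib = 76<<7 = 9728; acc -> 9816, shift -> 14
byte 2=0x16: payload=0x16=22, contrib = 22<<14 = 360448; acc -> 370264, shift -> 21

Answer: acc=88 shift=7
acc=9816 shift=14
acc=370264 shift=21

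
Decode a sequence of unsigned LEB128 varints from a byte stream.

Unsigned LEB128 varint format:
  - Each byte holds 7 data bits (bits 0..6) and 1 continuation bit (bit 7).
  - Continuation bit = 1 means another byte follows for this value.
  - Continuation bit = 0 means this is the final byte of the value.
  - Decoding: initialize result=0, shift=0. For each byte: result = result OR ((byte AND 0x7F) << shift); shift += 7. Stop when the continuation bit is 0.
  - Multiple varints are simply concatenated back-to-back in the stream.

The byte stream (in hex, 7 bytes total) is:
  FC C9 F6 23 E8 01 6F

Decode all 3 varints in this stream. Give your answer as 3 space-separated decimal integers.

  byte[0]=0xFC cont=1 payload=0x7C=124: acc |= 124<<0 -> acc=124 shift=7
  byte[1]=0xC9 cont=1 payload=0x49=73: acc |= 73<<7 -> acc=9468 shift=14
  byte[2]=0xF6 cont=1 payload=0x76=118: acc |= 118<<14 -> acc=1942780 shift=21
  byte[3]=0x23 cont=0 payload=0x23=35: acc |= 35<<21 -> acc=75343100 shift=28 [end]
Varint 1: bytes[0:4] = FC C9 F6 23 -> value 75343100 (4 byte(s))
  byte[4]=0xE8 cont=1 payload=0x68=104: acc |= 104<<0 -> acc=104 shift=7
  byte[5]=0x01 cont=0 payload=0x01=1: acc |= 1<<7 -> acc=232 shift=14 [end]
Varint 2: bytes[4:6] = E8 01 -> value 232 (2 byte(s))
  byte[6]=0x6F cont=0 payload=0x6F=111: acc |= 111<<0 -> acc=111 shift=7 [end]
Varint 3: bytes[6:7] = 6F -> value 111 (1 byte(s))

Answer: 75343100 232 111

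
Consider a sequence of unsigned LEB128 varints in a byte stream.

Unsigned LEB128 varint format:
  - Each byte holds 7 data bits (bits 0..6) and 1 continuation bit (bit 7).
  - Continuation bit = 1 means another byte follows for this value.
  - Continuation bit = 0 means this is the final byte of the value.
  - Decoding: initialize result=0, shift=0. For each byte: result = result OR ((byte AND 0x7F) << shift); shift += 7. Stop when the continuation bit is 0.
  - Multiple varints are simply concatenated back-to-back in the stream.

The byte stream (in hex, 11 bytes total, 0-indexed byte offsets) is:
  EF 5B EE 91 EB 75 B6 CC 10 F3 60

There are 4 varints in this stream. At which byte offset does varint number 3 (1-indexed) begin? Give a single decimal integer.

  byte[0]=0xEF cont=1 payload=0x6F=111: acc |= 111<<0 -> acc=111 shift=7
  byte[1]=0x5B cont=0 payload=0x5B=91: acc |= 91<<7 -> acc=11759 shift=14 [end]
Varint 1: bytes[0:2] = EF 5B -> value 11759 (2 byte(s))
  byte[2]=0xEE cont=1 payload=0x6E=110: acc |= 110<<0 -> acc=110 shift=7
  byte[3]=0x91 cont=1 payload=0x11=17: acc |= 17<<7 -> acc=2286 shift=14
  byte[4]=0xEB cont=1 payload=0x6B=107: acc |= 107<<14 -> acc=1755374 shift=21
  byte[5]=0x75 cont=0 payload=0x75=117: acc |= 117<<21 -> acc=247122158 shift=28 [end]
Varint 2: bytes[2:6] = EE 91 EB 75 -> value 247122158 (4 byte(s))
  byte[6]=0xB6 cont=1 payload=0x36=54: acc |= 54<<0 -> acc=54 shift=7
  byte[7]=0xCC cont=1 payload=0x4C=76: acc |= 76<<7 -> acc=9782 shift=14
  byte[8]=0x10 cont=0 payload=0x10=16: acc |= 16<<14 -> acc=271926 shift=21 [end]
Varint 3: bytes[6:9] = B6 CC 10 -> value 271926 (3 byte(s))
  byte[9]=0xF3 cont=1 payload=0x73=115: acc |= 115<<0 -> acc=115 shift=7
  byte[10]=0x60 cont=0 payload=0x60=96: acc |= 96<<7 -> acc=12403 shift=14 [end]
Varint 4: bytes[9:11] = F3 60 -> value 12403 (2 byte(s))

Answer: 6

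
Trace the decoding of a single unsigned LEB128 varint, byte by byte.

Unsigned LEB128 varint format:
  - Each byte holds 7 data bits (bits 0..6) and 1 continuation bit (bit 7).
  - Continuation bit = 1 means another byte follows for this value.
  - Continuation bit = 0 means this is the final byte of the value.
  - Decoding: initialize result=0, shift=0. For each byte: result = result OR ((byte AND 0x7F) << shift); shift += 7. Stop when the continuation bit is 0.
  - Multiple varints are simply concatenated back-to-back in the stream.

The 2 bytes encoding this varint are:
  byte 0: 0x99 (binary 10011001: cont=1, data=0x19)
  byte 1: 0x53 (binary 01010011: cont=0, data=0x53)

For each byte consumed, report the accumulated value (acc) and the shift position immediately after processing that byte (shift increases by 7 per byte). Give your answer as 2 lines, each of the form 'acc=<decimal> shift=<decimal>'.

Answer: acc=25 shift=7
acc=10649 shift=14

Derivation:
byte 0=0x99: payload=0x19=25, contrib = 25<<0 = 25; acc -> 25, shift -> 7
byte 1=0x53: payload=0x53=83, contrib = 83<<7 = 10624; acc -> 10649, shift -> 14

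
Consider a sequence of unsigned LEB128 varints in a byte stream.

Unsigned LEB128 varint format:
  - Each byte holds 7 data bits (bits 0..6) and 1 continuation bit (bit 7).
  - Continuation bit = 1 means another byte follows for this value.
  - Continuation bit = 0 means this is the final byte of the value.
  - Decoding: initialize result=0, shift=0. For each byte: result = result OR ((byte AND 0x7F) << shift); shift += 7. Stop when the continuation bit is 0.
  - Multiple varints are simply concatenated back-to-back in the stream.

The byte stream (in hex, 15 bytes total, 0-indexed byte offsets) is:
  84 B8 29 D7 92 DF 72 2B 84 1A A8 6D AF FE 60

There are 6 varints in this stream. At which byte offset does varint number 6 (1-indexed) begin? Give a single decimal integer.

Answer: 12

Derivation:
  byte[0]=0x84 cont=1 payload=0x04=4: acc |= 4<<0 -> acc=4 shift=7
  byte[1]=0xB8 cont=1 payload=0x38=56: acc |= 56<<7 -> acc=7172 shift=14
  byte[2]=0x29 cont=0 payload=0x29=41: acc |= 41<<14 -> acc=678916 shift=21 [end]
Varint 1: bytes[0:3] = 84 B8 29 -> value 678916 (3 byte(s))
  byte[3]=0xD7 cont=1 payload=0x57=87: acc |= 87<<0 -> acc=87 shift=7
  byte[4]=0x92 cont=1 payload=0x12=18: acc |= 18<<7 -> acc=2391 shift=14
  byte[5]=0xDF cont=1 payload=0x5F=95: acc |= 95<<14 -> acc=1558871 shift=21
  byte[6]=0x72 cont=0 payload=0x72=114: acc |= 114<<21 -> acc=240634199 shift=28 [end]
Varint 2: bytes[3:7] = D7 92 DF 72 -> value 240634199 (4 byte(s))
  byte[7]=0x2B cont=0 payload=0x2B=43: acc |= 43<<0 -> acc=43 shift=7 [end]
Varint 3: bytes[7:8] = 2B -> value 43 (1 byte(s))
  byte[8]=0x84 cont=1 payload=0x04=4: acc |= 4<<0 -> acc=4 shift=7
  byte[9]=0x1A cont=0 payload=0x1A=26: acc |= 26<<7 -> acc=3332 shift=14 [end]
Varint 4: bytes[8:10] = 84 1A -> value 3332 (2 byte(s))
  byte[10]=0xA8 cont=1 payload=0x28=40: acc |= 40<<0 -> acc=40 shift=7
  byte[11]=0x6D cont=0 payload=0x6D=109: acc |= 109<<7 -> acc=13992 shift=14 [end]
Varint 5: bytes[10:12] = A8 6D -> value 13992 (2 byte(s))
  byte[12]=0xAF cont=1 payload=0x2F=47: acc |= 47<<0 -> acc=47 shift=7
  byte[13]=0xFE cont=1 payload=0x7E=126: acc |= 126<<7 -> acc=16175 shift=14
  byte[14]=0x60 cont=0 payload=0x60=96: acc |= 96<<14 -> acc=1589039 shift=21 [end]
Varint 6: bytes[12:15] = AF FE 60 -> value 1589039 (3 byte(s))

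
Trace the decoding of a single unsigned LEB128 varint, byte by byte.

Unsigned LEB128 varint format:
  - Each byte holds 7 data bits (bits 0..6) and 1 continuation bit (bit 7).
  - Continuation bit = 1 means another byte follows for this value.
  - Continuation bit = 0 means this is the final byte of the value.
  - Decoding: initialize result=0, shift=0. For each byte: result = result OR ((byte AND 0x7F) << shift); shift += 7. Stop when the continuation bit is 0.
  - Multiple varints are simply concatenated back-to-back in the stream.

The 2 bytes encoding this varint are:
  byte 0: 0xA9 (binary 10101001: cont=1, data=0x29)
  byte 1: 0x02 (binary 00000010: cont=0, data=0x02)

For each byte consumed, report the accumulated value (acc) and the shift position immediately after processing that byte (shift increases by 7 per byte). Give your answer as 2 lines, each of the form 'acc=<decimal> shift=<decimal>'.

Answer: acc=41 shift=7
acc=297 shift=14

Derivation:
byte 0=0xA9: payload=0x29=41, contrib = 41<<0 = 41; acc -> 41, shift -> 7
byte 1=0x02: payload=0x02=2, contrib = 2<<7 = 256; acc -> 297, shift -> 14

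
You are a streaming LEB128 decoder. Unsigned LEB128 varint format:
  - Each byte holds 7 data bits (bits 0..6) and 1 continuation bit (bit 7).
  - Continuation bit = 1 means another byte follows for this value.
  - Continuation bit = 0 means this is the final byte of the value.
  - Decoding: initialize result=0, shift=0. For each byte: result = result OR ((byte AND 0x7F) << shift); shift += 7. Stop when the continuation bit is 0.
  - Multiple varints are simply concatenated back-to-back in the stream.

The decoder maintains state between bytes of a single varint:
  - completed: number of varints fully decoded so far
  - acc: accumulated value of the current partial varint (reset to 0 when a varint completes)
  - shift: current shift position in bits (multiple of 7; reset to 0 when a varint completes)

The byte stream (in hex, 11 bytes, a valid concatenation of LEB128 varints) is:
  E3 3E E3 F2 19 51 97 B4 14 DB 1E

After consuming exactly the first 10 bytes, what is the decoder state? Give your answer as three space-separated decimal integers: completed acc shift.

Answer: 4 91 7

Derivation:
byte[0]=0xE3 cont=1 payload=0x63: acc |= 99<<0 -> completed=0 acc=99 shift=7
byte[1]=0x3E cont=0 payload=0x3E: varint #1 complete (value=8035); reset -> completed=1 acc=0 shift=0
byte[2]=0xE3 cont=1 payload=0x63: acc |= 99<<0 -> completed=1 acc=99 shift=7
byte[3]=0xF2 cont=1 payload=0x72: acc |= 114<<7 -> completed=1 acc=14691 shift=14
byte[4]=0x19 cont=0 payload=0x19: varint #2 complete (value=424291); reset -> completed=2 acc=0 shift=0
byte[5]=0x51 cont=0 payload=0x51: varint #3 complete (value=81); reset -> completed=3 acc=0 shift=0
byte[6]=0x97 cont=1 payload=0x17: acc |= 23<<0 -> completed=3 acc=23 shift=7
byte[7]=0xB4 cont=1 payload=0x34: acc |= 52<<7 -> completed=3 acc=6679 shift=14
byte[8]=0x14 cont=0 payload=0x14: varint #4 complete (value=334359); reset -> completed=4 acc=0 shift=0
byte[9]=0xDB cont=1 payload=0x5B: acc |= 91<<0 -> completed=4 acc=91 shift=7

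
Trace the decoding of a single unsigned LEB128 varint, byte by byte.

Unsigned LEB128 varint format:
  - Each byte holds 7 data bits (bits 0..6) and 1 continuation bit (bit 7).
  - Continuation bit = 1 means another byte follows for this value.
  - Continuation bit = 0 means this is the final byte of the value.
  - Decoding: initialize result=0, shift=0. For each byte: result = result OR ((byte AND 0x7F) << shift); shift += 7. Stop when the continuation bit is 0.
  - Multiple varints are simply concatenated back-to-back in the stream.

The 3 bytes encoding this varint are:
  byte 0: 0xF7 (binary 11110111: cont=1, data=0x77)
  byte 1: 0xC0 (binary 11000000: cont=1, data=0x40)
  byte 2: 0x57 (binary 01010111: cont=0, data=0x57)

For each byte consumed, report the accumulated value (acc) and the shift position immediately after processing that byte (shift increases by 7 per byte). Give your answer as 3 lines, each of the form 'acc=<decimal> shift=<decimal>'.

byte 0=0xF7: payload=0x77=119, contrib = 119<<0 = 119; acc -> 119, shift -> 7
byte 1=0xC0: payload=0x40=64, contrib = 64<<7 = 8192; acc -> 8311, shift -> 14
byte 2=0x57: payload=0x57=87, contrib = 87<<14 = 1425408; acc -> 1433719, shift -> 21

Answer: acc=119 shift=7
acc=8311 shift=14
acc=1433719 shift=21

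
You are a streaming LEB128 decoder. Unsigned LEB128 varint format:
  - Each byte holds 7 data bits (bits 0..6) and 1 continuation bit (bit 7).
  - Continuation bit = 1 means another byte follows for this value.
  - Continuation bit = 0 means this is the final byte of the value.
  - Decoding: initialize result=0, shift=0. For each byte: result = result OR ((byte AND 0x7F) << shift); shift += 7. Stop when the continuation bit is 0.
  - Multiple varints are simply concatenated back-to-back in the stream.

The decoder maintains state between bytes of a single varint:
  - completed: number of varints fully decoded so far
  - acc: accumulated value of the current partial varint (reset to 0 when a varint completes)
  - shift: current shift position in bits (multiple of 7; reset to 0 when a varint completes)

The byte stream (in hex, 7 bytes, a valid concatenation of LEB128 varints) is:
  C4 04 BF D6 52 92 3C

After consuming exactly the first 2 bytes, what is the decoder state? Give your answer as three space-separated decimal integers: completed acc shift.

byte[0]=0xC4 cont=1 payload=0x44: acc |= 68<<0 -> completed=0 acc=68 shift=7
byte[1]=0x04 cont=0 payload=0x04: varint #1 complete (value=580); reset -> completed=1 acc=0 shift=0

Answer: 1 0 0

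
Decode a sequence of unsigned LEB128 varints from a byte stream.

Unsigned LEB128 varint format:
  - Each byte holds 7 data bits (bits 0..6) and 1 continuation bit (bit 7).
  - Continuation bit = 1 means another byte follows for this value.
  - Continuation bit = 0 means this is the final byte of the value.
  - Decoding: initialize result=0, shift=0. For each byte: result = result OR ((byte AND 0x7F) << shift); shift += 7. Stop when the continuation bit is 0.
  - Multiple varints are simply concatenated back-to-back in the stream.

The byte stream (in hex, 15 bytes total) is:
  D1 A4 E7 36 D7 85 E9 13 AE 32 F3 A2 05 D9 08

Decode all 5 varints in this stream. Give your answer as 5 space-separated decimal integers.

  byte[0]=0xD1 cont=1 payload=0x51=81: acc |= 81<<0 -> acc=81 shift=7
  byte[1]=0xA4 cont=1 payload=0x24=36: acc |= 36<<7 -> acc=4689 shift=14
  byte[2]=0xE7 cont=1 payload=0x67=103: acc |= 103<<14 -> acc=1692241 shift=21
  byte[3]=0x36 cont=0 payload=0x36=54: acc |= 54<<21 -> acc=114938449 shift=28 [end]
Varint 1: bytes[0:4] = D1 A4 E7 36 -> value 114938449 (4 byte(s))
  byte[4]=0xD7 cont=1 payload=0x57=87: acc |= 87<<0 -> acc=87 shift=7
  byte[5]=0x85 cont=1 payload=0x05=5: acc |= 5<<7 -> acc=727 shift=14
  byte[6]=0xE9 cont=1 payload=0x69=105: acc |= 105<<14 -> acc=1721047 shift=21
  byte[7]=0x13 cont=0 payload=0x13=19: acc |= 19<<21 -> acc=41566935 shift=28 [end]
Varint 2: bytes[4:8] = D7 85 E9 13 -> value 41566935 (4 byte(s))
  byte[8]=0xAE cont=1 payload=0x2E=46: acc |= 46<<0 -> acc=46 shift=7
  byte[9]=0x32 cont=0 payload=0x32=50: acc |= 50<<7 -> acc=6446 shift=14 [end]
Varint 3: bytes[8:10] = AE 32 -> value 6446 (2 byte(s))
  byte[10]=0xF3 cont=1 payload=0x73=115: acc |= 115<<0 -> acc=115 shift=7
  byte[11]=0xA2 cont=1 payload=0x22=34: acc |= 34<<7 -> acc=4467 shift=14
  byte[12]=0x05 cont=0 payload=0x05=5: acc |= 5<<14 -> acc=86387 shift=21 [end]
Varint 4: bytes[10:13] = F3 A2 05 -> value 86387 (3 byte(s))
  byte[13]=0xD9 cont=1 payload=0x59=89: acc |= 89<<0 -> acc=89 shift=7
  byte[14]=0x08 cont=0 payload=0x08=8: acc |= 8<<7 -> acc=1113 shift=14 [end]
Varint 5: bytes[13:15] = D9 08 -> value 1113 (2 byte(s))

Answer: 114938449 41566935 6446 86387 1113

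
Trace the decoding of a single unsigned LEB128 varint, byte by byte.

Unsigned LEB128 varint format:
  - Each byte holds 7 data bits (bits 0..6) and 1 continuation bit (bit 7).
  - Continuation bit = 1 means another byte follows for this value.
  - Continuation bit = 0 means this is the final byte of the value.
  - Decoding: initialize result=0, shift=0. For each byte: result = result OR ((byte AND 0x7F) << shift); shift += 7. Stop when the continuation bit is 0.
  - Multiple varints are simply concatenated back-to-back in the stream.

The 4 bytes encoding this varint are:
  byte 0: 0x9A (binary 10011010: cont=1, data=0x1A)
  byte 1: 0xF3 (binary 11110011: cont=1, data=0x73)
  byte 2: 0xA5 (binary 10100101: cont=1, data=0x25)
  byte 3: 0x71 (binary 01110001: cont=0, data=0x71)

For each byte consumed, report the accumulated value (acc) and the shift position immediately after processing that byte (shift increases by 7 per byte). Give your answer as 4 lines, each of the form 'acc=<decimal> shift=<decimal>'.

Answer: acc=26 shift=7
acc=14746 shift=14
acc=620954 shift=21
acc=237599130 shift=28

Derivation:
byte 0=0x9A: payload=0x1A=26, contrib = 26<<0 = 26; acc -> 26, shift -> 7
byte 1=0xF3: payload=0x73=115, contrib = 115<<7 = 14720; acc -> 14746, shift -> 14
byte 2=0xA5: payload=0x25=37, contrib = 37<<14 = 606208; acc -> 620954, shift -> 21
byte 3=0x71: payload=0x71=113, contrib = 113<<21 = 236978176; acc -> 237599130, shift -> 28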